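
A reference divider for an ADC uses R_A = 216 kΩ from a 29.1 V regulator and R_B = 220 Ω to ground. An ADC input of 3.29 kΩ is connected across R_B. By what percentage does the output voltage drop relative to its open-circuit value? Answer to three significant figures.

The divider's output (Thévenin) resistance is R_A‖R_B = 219.8 Ω.
Fractional drop under load = R_th/(R_th + R_L) = 219.8 / (219.8 + 3290) = 0.06262.
So the output falls by 6.26 %.

6.26 %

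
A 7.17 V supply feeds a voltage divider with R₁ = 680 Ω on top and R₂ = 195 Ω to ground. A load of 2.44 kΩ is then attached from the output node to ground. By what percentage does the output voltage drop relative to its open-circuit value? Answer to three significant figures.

The divider's output (Thévenin) resistance is R₁‖R₂ = 151.5 Ω.
Fractional drop under load = R_th/(R_th + R_L) = 151.5 / (151.5 + 2440) = 0.05848.
So the output falls by 5.85 %.

5.85 %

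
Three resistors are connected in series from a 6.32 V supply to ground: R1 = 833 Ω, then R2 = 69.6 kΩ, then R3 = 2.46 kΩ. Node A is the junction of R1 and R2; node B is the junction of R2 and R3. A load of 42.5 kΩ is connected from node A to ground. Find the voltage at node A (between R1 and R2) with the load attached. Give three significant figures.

V ≈ 6.13 V

Below node A the series string R2+R3 = 72060 Ω sits in parallel with the 42500 Ω load: 26730 Ω.
V_A = 6.32 × 26730/(833 + 26730) = 6.13 V.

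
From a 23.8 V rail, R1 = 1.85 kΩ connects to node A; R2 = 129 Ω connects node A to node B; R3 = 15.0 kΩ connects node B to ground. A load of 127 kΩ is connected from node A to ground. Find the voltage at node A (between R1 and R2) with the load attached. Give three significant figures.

V ≈ 20.9 V

Below node A the series string R2+R3 = 15130 Ω sits in parallel with the 127000 Ω load: 13520 Ω.
V_A = 23.8 × 13520/(1850 + 13520) = 20.9 V.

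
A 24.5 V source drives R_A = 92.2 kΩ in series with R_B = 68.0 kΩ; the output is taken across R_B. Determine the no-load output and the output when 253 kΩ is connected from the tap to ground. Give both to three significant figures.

Open-circuit: V = 24.5 × 68.0/(92.2 + 68.0) = 10.4 V.
With the load, R_B becomes R_B‖R_L = 53.60 kΩ, so V = 24.5 × 53.60/145.8 = 9.01 V.

Unloaded: 10.4 V; loaded: 9.01 V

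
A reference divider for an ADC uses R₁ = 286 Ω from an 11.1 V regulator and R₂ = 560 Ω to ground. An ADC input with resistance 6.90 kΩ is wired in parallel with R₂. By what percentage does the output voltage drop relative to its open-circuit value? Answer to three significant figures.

2.67 %

The divider's output (Thévenin) resistance is R₁‖R₂ = 189.3 Ω.
Fractional drop under load = R_th/(R_th + R_L) = 189.3 / (189.3 + 6900) = 0.02670.
So the output falls by 2.67 %.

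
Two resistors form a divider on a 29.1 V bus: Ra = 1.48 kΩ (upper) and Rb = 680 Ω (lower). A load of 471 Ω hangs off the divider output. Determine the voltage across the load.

V_out ≈ 4.61 V

The load sits in parallel with Rb: Rb‖R_L = (680 × 471) / (680 + 471) = 278.3 Ω.
V_out = 29.1 × 278.3 / (1480 + 278.3) = 29.1 × 278.3/1758 = 4.61 V.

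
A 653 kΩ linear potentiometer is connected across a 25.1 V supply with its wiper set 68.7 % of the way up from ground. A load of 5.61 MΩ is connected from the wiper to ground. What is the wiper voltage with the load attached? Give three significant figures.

The wiper splits the pot into (1−α)R = 204.4 kΩ above and αR = 448.6 kΩ below.
Lower section ‖ load = 415.4 kΩ.
V_wiper = 25.1 × 415.4/(204.4 + 415.4) = 16.8 V.

V ≈ 16.8 V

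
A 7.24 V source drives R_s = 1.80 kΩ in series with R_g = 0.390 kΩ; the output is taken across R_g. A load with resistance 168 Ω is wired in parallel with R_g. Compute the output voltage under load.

V_out ≈ 0.443 V

The load sits in parallel with R_g: R_g‖R_L = (390 × 168) / (390 + 168) = 117.4 Ω.
V_out = 7.24 × 117.4 / (1800 + 117.4) = 7.24 × 117.4/1917 = 0.443 V.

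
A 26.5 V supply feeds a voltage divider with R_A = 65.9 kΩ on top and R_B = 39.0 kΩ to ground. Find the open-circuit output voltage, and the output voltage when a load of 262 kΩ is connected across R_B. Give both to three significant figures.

Open-circuit: V = 26.5 × 39.0/(65.9 + 39.0) = 9.85 V.
With the load, R_B becomes R_B‖R_L = 33.95 kΩ, so V = 26.5 × 33.95/99.85 = 9.01 V.

Unloaded: 9.85 V; loaded: 9.01 V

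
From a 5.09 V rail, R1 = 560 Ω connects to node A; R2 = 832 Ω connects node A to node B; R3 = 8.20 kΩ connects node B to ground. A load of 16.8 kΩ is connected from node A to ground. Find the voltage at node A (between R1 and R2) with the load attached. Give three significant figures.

Below node A the series string R2+R3 = 9032 Ω sits in parallel with the 16800 Ω load: 5874 Ω.
V_A = 5.09 × 5874/(560 + 5874) = 4.65 V.

V ≈ 4.65 V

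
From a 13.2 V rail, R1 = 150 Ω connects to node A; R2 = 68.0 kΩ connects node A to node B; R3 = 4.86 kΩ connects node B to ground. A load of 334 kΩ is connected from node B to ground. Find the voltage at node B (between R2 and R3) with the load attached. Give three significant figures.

At node B, R3 is in parallel with the load: R3‖R_L = 4790 Ω.
Below node A the resistance is R2 + (R3‖R_L) = 72790 Ω, so V_A = 13.2 × 72790/72940 = 13.17 V.
Then V_B = V_A × (R3‖R_L)/(R2 + R3‖R_L) = 13.17 × 4790/72790 = 0.867 V.

V ≈ 0.867 V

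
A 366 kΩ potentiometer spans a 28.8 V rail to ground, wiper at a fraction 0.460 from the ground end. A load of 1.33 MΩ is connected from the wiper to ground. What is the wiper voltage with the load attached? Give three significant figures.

The wiper splits the pot into (1−α)R = 197.6 kΩ above and αR = 168.4 kΩ below.
Lower section ‖ load = 149.4 kΩ.
V_wiper = 28.8 × 149.4/(197.6 + 149.4) = 12.4 V.

V ≈ 12.4 V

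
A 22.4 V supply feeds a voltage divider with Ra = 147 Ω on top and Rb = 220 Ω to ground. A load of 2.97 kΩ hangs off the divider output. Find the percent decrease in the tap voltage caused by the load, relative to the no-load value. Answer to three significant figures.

The divider's output (Thévenin) resistance is Ra‖Rb = 88.12 Ω.
Fractional drop under load = R_th/(R_th + R_L) = 88.12 / (88.12 + 2970) = 0.02882.
So the output falls by 2.88 %.

2.88 %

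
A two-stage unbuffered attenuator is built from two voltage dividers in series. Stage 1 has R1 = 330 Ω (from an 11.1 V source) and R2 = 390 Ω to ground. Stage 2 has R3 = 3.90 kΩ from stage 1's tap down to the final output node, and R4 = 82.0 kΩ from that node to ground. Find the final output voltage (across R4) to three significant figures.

Stage 2 presents R3+R4 = 85900 Ω as a load on stage 1's tap.
Stage 1's lower leg becomes R2‖(R3+R4) = 388.2 Ω, so V_mid = 11.1 × 388.2/718.2 = 6.000 V.
Stage 2 is itself unloaded: V_out = V_mid × R4/(R3+R4) = 6.000 × 82000/85900 = 5.73 V.

V_out ≈ 5.73 V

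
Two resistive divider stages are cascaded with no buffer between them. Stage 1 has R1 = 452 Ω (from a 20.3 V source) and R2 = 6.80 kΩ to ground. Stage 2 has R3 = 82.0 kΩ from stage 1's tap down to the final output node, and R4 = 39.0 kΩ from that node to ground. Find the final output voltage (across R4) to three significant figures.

Stage 2 presents R3+R4 = 121000 Ω as a load on stage 1's tap.
Stage 1's lower leg becomes R2‖(R3+R4) = 6438 Ω, so V_mid = 20.3 × 6438/6890 = 18.97 V.
Stage 2 is itself unloaded: V_out = V_mid × R4/(R3+R4) = 18.97 × 39000/121000 = 6.11 V.

V_out ≈ 6.11 V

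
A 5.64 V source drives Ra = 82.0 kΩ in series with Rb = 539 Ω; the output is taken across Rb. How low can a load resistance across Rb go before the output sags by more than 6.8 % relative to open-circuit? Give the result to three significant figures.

Output resistance R_th = Ra‖Rb = (82000 × 539)/82540 = 535.5 Ω.
The fractional drop is R_th/(R_th + R_L); requiring this ≤ 0.0680 gives R_L ≥ R_th(1/0.0680 − 1) = 535.5 × 13.71 = 7.34 kΩ.

R_L(min) ≈ 7.34 kΩ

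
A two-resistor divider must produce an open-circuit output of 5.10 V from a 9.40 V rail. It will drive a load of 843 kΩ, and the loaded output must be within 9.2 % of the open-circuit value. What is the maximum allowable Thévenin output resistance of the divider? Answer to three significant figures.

R_th ≤ 85.4 kΩ

Loading drop = R_th/(R_th + R_L) ≤ 0.0920, so R_th ≤ R_L · ε/(1−ε) = 843 kΩ × 0.0920/0.9080 = 85.4 kΩ.
(Any R1, R2 with R2/(R1+R2) = 0.543 and R1‖R2 ≤ 85.4 kΩ will meet the spec.)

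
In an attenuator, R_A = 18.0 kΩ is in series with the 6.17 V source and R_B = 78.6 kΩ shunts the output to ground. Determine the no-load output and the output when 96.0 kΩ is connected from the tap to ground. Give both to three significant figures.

Open-circuit: V = 6.17 × 78.6/(18.0 + 78.6) = 5.02 V.
With the load, R_B becomes R_B‖R_L = 43.22 kΩ, so V = 6.17 × 43.22/61.22 = 4.36 V.

Unloaded: 5.02 V; loaded: 4.36 V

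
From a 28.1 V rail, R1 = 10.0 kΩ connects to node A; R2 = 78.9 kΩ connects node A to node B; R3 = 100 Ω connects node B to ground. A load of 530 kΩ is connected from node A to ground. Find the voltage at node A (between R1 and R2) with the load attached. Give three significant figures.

V ≈ 24.5 V

Below node A the series string R2+R3 = 79000 Ω sits in parallel with the 530000 Ω load: 68750 Ω.
V_A = 28.1 × 68750/(10000 + 68750) = 24.5 V.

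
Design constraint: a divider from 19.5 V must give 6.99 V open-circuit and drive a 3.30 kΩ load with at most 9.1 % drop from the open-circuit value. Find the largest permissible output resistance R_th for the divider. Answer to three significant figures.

R_th ≤ 330 Ω

Loading drop = R_th/(R_th + R_L) ≤ 0.0910, so R_th ≤ R_L · ε/(1−ε) = 3.30 kΩ × 0.0910/0.9090 = 330 Ω.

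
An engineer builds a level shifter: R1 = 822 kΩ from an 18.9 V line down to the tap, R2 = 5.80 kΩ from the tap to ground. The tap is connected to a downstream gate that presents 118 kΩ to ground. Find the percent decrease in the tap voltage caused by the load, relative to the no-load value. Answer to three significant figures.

The divider's output (Thévenin) resistance is R1‖R2 = 5.759 kΩ.
Fractional drop under load = R_th/(R_th + R_L) = 5.759 / (5.759 + 118) = 0.04654.
So the output falls by 4.65 %.

4.65 %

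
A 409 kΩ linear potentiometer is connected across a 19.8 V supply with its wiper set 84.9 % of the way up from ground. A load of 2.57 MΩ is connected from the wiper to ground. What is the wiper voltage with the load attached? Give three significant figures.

The wiper splits the pot into (1−α)R = 61.76 kΩ above and αR = 347.2 kΩ below.
Lower section ‖ load = 305.9 kΩ.
V_wiper = 19.8 × 305.9/(61.76 + 305.9) = 16.5 V.

V ≈ 16.5 V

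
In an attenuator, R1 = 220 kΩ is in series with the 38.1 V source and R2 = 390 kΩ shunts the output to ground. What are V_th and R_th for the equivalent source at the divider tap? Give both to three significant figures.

V_th = 24.4 V, R_th = 141 kΩ

V_th is the open-circuit tap voltage: 38.1 × 390/(220 + 390) = 24.4 V.
With the supply zeroed, R1 and R2 appear in parallel from the tap: R_th = R1‖R2 = (220 × 390)/610.0 = 141 kΩ.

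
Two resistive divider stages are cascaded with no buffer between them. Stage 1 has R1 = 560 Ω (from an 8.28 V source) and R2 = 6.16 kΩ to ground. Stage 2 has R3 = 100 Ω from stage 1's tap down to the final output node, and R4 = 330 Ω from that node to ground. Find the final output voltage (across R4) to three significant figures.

Stage 2 presents R3+R4 = 430.0 Ω as a load on stage 1's tap.
Stage 1's lower leg becomes R2‖(R3+R4) = 401.9 Ω, so V_mid = 8.28 × 401.9/961.9 = 3.460 V.
Stage 2 is itself unloaded: V_out = V_mid × R4/(R3+R4) = 3.460 × 330/430.0 = 2.66 V.

V_out ≈ 2.66 V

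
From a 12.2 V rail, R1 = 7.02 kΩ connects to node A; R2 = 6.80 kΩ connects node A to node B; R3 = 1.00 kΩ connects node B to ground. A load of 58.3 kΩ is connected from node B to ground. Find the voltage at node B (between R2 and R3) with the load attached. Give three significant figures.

V ≈ 0.810 V

At node B, R3 is in parallel with the load: R3‖R_L = 0.9831 kΩ.
Below node A the resistance is R2 + (R3‖R_L) = 7.783 kΩ, so V_A = 12.2 × 7.783/14.80 = 6.414 V.
Then V_B = V_A × (R3‖R_L)/(R2 + R3‖R_L) = 6.414 × 0.9831/7.783 = 0.810 V.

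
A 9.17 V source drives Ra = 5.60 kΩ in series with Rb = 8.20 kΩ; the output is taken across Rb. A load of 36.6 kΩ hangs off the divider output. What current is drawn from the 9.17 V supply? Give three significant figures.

Rb‖R_L = 6.699 kΩ, so the source sees Ra + Rb‖R_L = 12.30 kΩ.
I = 9.17 V / 12.30 kΩ = 0.746 mA.

I ≈ 0.746 mA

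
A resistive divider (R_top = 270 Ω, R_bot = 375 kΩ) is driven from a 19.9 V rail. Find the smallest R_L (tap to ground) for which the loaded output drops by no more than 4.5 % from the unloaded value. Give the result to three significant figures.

R_L(min) ≈ 5.73 kΩ

Output resistance R_th = R_top‖R_bot = (270 × 375000)/375300 = 269.8 Ω.
The fractional drop is R_th/(R_th + R_L); requiring this ≤ 0.0450 gives R_L ≥ R_th(1/0.0450 − 1) = 269.8 × 21.22 = 5.73 kΩ.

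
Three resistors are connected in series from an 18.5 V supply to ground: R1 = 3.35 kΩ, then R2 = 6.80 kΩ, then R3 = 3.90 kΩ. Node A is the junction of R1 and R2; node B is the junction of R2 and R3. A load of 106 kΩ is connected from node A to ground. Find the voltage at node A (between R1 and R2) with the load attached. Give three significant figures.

V ≈ 13.8 V

Below node A the series string R2+R3 = 10.70 kΩ sits in parallel with the 106 kΩ load: 9.719 kΩ.
V_A = 18.5 × 9.719/(3.35 + 9.719) = 13.8 V.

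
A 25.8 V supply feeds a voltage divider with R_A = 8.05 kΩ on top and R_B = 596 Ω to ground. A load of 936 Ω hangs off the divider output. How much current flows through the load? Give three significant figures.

R_B‖R_L = 364.1 Ω; V_out = 25.8 × 364.1/8414 = 1.117 V.
I_L = V_out / R_L = 1.117 / 936 Ω = 1.19 mA.

I_L ≈ 1.19 mA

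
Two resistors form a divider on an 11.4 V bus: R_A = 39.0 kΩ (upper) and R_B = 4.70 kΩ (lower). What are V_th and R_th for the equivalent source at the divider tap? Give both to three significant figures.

V_th = 1.23 V, R_th = 4.19 kΩ

V_th is the open-circuit tap voltage: 11.4 × 4.70/(39.0 + 4.70) = 1.23 V.
With the supply zeroed, R_A and R_B appear in parallel from the tap: R_th = R_A‖R_B = (39.0 × 4.70)/43.70 = 4.19 kΩ.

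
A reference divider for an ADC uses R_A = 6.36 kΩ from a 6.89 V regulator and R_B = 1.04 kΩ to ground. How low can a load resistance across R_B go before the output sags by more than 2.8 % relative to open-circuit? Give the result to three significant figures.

Output resistance R_th = R_A‖R_B = (6360 × 1040)/7400 = 893.8 Ω.
The fractional drop is R_th/(R_th + R_L); requiring this ≤ 0.0280 gives R_L ≥ R_th(1/0.0280 − 1) = 893.8 × 34.71 = 31.0 kΩ.

R_L(min) ≈ 31.0 kΩ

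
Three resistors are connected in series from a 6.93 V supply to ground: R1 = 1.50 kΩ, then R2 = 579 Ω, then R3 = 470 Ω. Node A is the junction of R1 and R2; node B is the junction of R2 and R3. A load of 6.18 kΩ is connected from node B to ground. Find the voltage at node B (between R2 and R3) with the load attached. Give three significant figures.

V ≈ 1.20 V

At node B, R3 is in parallel with the load: R3‖R_L = 436.8 Ω.
Below node A the resistance is R2 + (R3‖R_L) = 1016 Ω, so V_A = 6.93 × 1016/2516 = 2.798 V.
Then V_B = V_A × (R3‖R_L)/(R2 + R3‖R_L) = 2.798 × 436.8/1016 = 1.20 V.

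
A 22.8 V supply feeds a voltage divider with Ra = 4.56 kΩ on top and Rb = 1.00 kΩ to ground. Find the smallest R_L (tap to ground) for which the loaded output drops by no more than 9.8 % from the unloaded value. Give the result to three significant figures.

R_L(min) ≈ 7.55 kΩ

Output resistance R_th = Ra‖Rb = (4560 × 1000)/5560 = 820.1 Ω.
The fractional drop is R_th/(R_th + R_L); requiring this ≤ 0.0980 gives R_L ≥ R_th(1/0.0980 − 1) = 820.1 × 9.204 = 7.55 kΩ.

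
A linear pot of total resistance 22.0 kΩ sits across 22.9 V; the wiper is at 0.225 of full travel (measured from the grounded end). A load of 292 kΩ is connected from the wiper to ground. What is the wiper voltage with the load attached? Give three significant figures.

V ≈ 5.09 V

The wiper splits the pot into (1−α)R = 17.05 kΩ above and αR = 4.950 kΩ below.
Lower section ‖ load = 4.867 kΩ.
V_wiper = 22.9 × 4.867/(17.05 + 4.867) = 5.09 V.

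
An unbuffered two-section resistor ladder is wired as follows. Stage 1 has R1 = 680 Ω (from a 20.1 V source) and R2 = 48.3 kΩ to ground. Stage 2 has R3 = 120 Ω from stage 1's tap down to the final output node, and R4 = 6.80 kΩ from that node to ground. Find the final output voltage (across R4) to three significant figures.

Stage 2 presents R3+R4 = 6920 Ω as a load on stage 1's tap.
Stage 1's lower leg becomes R2‖(R3+R4) = 6053 Ω, so V_mid = 20.1 × 6053/6733 = 18.07 V.
Stage 2 is itself unloaded: V_out = V_mid × R4/(R3+R4) = 18.07 × 6800/6920 = 17.8 V.

V_out ≈ 17.8 V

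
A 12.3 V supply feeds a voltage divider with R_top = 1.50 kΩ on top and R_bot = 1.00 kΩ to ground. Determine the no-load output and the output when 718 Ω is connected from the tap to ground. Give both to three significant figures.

Unloaded: 4.92 V; loaded: 2.68 V

Open-circuit: V = 12.3 × 1000/(1500 + 1000) = 4.92 V.
With the load, R_bot becomes R_bot‖R_L = 417.9 Ω, so V = 12.3 × 417.9/1918 = 2.68 V.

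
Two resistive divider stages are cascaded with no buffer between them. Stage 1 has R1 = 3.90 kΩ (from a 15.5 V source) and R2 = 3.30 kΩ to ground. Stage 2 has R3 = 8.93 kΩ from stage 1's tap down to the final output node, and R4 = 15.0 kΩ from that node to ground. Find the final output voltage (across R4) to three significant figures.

Stage 2 presents R3+R4 = 23.93 kΩ as a load on stage 1's tap.
Stage 1's lower leg becomes R2‖(R3+R4) = 2.900 kΩ, so V_mid = 15.5 × 2.900/6.800 = 6.610 V.
Stage 2 is itself unloaded: V_out = V_mid × R4/(R3+R4) = 6.610 × 15.0/23.93 = 4.14 V.

V_out ≈ 4.14 V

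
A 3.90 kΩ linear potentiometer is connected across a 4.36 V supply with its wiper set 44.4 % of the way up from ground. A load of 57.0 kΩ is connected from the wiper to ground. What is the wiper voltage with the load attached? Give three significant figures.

The wiper splits the pot into (1−α)R = 2.168 kΩ above and αR = 1.732 kΩ below.
Lower section ‖ load = 1.681 kΩ.
V_wiper = 4.36 × 1.681/(2.168 + 1.681) = 1.90 V.

V ≈ 1.90 V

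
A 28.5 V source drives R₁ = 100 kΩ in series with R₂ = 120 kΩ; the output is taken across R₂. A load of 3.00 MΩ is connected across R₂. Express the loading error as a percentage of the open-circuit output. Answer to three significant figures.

The divider's output (Thévenin) resistance is R₁‖R₂ = 54.55 kΩ.
Fractional drop under load = R_th/(R_th + R_L) = 54.55 / (54.55 + 3000) = 0.01786.
So the output falls by 1.79 %.

1.79 %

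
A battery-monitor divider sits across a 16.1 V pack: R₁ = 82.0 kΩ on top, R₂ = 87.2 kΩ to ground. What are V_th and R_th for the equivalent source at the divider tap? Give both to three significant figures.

V_th = 8.30 V, R_th = 42.3 kΩ

V_th is the open-circuit tap voltage: 16.1 × 87.2/(82.0 + 87.2) = 8.30 V.
With the supply zeroed, R₁ and R₂ appear in parallel from the tap: R_th = R₁‖R₂ = (82.0 × 87.2)/169.2 = 42.3 kΩ.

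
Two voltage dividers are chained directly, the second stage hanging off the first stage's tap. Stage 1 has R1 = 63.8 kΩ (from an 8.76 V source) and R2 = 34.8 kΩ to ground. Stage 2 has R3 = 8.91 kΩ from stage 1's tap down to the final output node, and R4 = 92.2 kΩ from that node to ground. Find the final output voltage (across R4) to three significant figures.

V_out ≈ 2.31 V

Stage 2 presents R3+R4 = 101.1 kΩ as a load on stage 1's tap.
Stage 1's lower leg becomes R2‖(R3+R4) = 25.89 kΩ, so V_mid = 8.76 × 25.89/89.69 = 2.529 V.
Stage 2 is itself unloaded: V_out = V_mid × R4/(R3+R4) = 2.529 × 92.2/101.1 = 2.31 V.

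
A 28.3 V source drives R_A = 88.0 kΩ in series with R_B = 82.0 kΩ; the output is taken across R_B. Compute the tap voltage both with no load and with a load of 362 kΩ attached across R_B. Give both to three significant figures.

Unloaded: 13.7 V; loaded: 12.2 V

Open-circuit: V = 28.3 × 82.0/(88.0 + 82.0) = 13.7 V.
With the load, R_B becomes R_B‖R_L = 66.86 kΩ, so V = 28.3 × 66.86/154.9 = 12.2 V.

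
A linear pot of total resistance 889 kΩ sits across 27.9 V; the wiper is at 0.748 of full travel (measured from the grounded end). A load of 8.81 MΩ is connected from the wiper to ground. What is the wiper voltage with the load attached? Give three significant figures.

V ≈ 20.5 V

The wiper splits the pot into (1−α)R = 224.0 kΩ above and αR = 665.0 kΩ below.
Lower section ‖ load = 618.3 kΩ.
V_wiper = 27.9 × 618.3/(224.0 + 618.3) = 20.5 V.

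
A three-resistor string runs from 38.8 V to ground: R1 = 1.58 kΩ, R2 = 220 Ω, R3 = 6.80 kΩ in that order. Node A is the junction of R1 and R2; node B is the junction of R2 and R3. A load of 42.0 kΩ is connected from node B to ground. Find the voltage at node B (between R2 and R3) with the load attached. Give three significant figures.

At node B, R3 is in parallel with the load: R3‖R_L = 5852 Ω.
Below node A the resistance is R2 + (R3‖R_L) = 6072 Ω, so V_A = 38.8 × 6072/7652 = 30.79 V.
Then V_B = V_A × (R3‖R_L)/(R2 + R3‖R_L) = 30.79 × 5852/6072 = 29.7 V.

V ≈ 29.7 V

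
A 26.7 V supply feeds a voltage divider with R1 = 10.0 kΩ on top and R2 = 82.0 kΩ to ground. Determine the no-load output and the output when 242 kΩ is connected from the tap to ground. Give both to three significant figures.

Open-circuit: V = 26.7 × 82.0/(10.0 + 82.0) = 23.8 V.
With the load, R2 becomes R2‖R_L = 61.25 kΩ, so V = 26.7 × 61.25/71.25 = 23.0 V.

Unloaded: 23.8 V; loaded: 23.0 V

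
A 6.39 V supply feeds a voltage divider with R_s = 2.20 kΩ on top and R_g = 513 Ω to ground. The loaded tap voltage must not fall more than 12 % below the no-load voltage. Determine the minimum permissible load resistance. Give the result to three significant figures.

Output resistance R_th = R_s‖R_g = (2200 × 513)/2713 = 416.0 Ω.
The fractional drop is R_th/(R_th + R_L); requiring this ≤ 0.120 gives R_L ≥ R_th(1/0.120 − 1) = 416.0 × 7.333 = 3.05 kΩ.

R_L(min) ≈ 3.05 kΩ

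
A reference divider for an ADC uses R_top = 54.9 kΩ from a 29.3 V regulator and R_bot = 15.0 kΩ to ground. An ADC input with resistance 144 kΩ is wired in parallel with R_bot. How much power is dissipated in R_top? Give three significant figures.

Total resistance from the source is R_top + (R_bot‖R_L) = 68.48 kΩ, so I = 29.3/68.48 kΩ = 0.4278 mA.
P = I²·R_top = (0.4278 mA)² × 54.9 kΩ = 10.0 mW.

P ≈ 10.0 mW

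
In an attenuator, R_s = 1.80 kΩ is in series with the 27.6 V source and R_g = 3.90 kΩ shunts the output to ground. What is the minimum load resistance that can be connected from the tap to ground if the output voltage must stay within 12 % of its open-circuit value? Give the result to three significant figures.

R_L(min) ≈ 9.03 kΩ

Output resistance R_th = R_s‖R_g = (1.80 × 3.90)/5.700 = 1.232 kΩ.
The fractional drop is R_th/(R_th + R_L); requiring this ≤ 0.120 gives R_L ≥ R_th(1/0.120 − 1) = 1.232 × 7.333 = 9.03 kΩ.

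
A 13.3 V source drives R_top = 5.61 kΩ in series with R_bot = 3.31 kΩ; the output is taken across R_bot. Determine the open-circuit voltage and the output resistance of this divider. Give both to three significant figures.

V_th = 4.94 V, R_th = 2.08 kΩ

V_th is the open-circuit tap voltage: 13.3 × 3.31/(5.61 + 3.31) = 4.94 V.
With the supply zeroed, R_top and R_bot appear in parallel from the tap: R_th = R_top‖R_bot = (5.61 × 3.31)/8.920 = 2.08 kΩ.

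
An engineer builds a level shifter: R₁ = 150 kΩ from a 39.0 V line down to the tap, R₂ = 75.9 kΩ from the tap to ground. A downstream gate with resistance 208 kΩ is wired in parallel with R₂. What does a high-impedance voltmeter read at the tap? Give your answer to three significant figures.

The load sits in parallel with R₂: R₂‖R_L = (75.9 × 208) / (75.9 + 208) = 55.61 kΩ.
V_out = 39.0 × 55.61 / (150 + 55.61) = 39.0 × 55.61/205.6 = 10.5 V.
(Unloaded it would have been 13.1 V.)

V_out ≈ 10.5 V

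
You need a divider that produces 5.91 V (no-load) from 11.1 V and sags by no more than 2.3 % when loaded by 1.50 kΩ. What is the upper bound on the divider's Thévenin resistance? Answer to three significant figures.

R_th ≤ 35.3 Ω

Loading drop = R_th/(R_th + R_L) ≤ 0.0230, so R_th ≤ R_L · ε/(1−ε) = 1.50 kΩ × 0.0230/0.9770 = 35.3 Ω.
(Any R1, R2 with R2/(R1+R2) = 0.532 and R1‖R2 ≤ 35.3 Ω will meet the spec.)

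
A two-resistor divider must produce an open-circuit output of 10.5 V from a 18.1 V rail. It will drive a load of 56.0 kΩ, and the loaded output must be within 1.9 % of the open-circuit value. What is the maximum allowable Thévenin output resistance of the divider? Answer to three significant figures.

R_th ≤ 1.08 kΩ

Loading drop = R_th/(R_th + R_L) ≤ 0.0190, so R_th ≤ R_L · ε/(1−ε) = 56.0 kΩ × 0.0190/0.9810 = 1.08 kΩ.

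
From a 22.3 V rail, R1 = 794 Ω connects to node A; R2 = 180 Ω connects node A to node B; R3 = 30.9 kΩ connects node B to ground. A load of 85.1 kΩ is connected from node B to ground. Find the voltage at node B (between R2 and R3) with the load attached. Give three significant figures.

At node B, R3 is in parallel with the load: R3‖R_L = 22670 Ω.
Below node A the resistance is R2 + (R3‖R_L) = 22850 Ω, so V_A = 22.3 × 22850/23640 = 21.55 V.
Then V_B = V_A × (R3‖R_L)/(R2 + R3‖R_L) = 21.55 × 22670/22850 = 21.4 V.

V ≈ 21.4 V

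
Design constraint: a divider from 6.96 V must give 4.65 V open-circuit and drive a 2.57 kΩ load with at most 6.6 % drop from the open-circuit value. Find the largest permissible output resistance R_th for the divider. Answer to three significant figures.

Loading drop = R_th/(R_th + R_L) ≤ 0.0660, so R_th ≤ R_L · ε/(1−ε) = 2.57 kΩ × 0.0660/0.9340 = 182 Ω.
(Any R1, R2 with R2/(R1+R2) = 0.668 and R1‖R2 ≤ 182 Ω will meet the spec.)

R_th ≤ 182 Ω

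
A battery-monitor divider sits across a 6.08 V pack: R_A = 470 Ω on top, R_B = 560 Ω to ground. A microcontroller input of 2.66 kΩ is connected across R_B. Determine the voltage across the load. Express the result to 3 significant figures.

V_out ≈ 3.02 V

The load sits in parallel with R_B: R_B‖R_L = (560 × 2660) / (560 + 2660) = 462.6 Ω.
V_out = 6.08 × 462.6 / (470 + 462.6) = 6.08 × 462.6/932.6 = 3.02 V.
(Unloaded it would have been 3.31 V.)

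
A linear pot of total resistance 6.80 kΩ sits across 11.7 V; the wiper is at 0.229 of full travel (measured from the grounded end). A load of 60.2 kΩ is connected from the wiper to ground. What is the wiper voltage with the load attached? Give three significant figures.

V ≈ 2.63 V

The wiper splits the pot into (1−α)R = 5.243 kΩ above and αR = 1.557 kΩ below.
Lower section ‖ load = 1.518 kΩ.
V_wiper = 11.7 × 1.518/(5.243 + 1.518) = 2.63 V.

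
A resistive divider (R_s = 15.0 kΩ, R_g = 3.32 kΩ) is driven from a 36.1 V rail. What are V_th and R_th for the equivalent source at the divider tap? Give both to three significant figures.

V_th is the open-circuit tap voltage: 36.1 × 3.32/(15.0 + 3.32) = 6.54 V.
With the supply zeroed, R_s and R_g appear in parallel from the tap: R_th = R_s‖R_g = (15.0 × 3.32)/18.32 = 2.72 kΩ.

V_th = 6.54 V, R_th = 2.72 kΩ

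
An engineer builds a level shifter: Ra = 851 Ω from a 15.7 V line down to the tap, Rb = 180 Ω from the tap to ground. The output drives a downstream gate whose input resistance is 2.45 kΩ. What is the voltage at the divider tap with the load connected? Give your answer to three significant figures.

V_out ≈ 2.58 V

The load sits in parallel with Rb: Rb‖R_L = (180 × 2450) / (180 + 2450) = 167.7 Ω.
V_out = 15.7 × 167.7 / (851 + 167.7) = 15.7 × 167.7/1019 = 2.58 V.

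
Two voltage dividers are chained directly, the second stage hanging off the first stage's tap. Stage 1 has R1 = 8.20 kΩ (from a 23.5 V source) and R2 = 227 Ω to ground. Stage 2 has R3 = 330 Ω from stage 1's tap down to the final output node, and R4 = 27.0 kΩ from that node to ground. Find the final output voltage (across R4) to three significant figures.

V_out ≈ 0.620 V

Stage 2 presents R3+R4 = 27330 Ω as a load on stage 1's tap.
Stage 1's lower leg becomes R2‖(R3+R4) = 225.1 Ω, so V_mid = 23.5 × 225.1/8425 = 0.6279 V.
Stage 2 is itself unloaded: V_out = V_mid × R4/(R3+R4) = 0.6279 × 27000/27330 = 0.620 V.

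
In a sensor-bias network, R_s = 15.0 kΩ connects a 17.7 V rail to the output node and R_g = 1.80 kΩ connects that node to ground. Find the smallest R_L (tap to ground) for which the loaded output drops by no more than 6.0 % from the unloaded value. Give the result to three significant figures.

R_L(min) ≈ 25.2 kΩ

Output resistance R_th = R_s‖R_g = (15.0 × 1.80)/16.80 = 1.607 kΩ.
The fractional drop is R_th/(R_th + R_L); requiring this ≤ 0.0600 gives R_L ≥ R_th(1/0.0600 − 1) = 1.607 × 15.67 = 25.2 kΩ.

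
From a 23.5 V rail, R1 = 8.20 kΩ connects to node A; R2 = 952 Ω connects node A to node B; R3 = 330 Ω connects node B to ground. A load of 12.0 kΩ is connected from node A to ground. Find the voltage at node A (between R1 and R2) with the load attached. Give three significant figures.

Below node A the series string R2+R3 = 1282 Ω sits in parallel with the 12000 Ω load: 1158 Ω.
V_A = 23.5 × 1158/(8200 + 1158) = 2.91 V.

V ≈ 2.91 V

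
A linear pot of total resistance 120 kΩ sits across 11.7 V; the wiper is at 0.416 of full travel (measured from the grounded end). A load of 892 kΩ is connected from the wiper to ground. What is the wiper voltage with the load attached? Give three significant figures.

V ≈ 4.71 V

The wiper splits the pot into (1−α)R = 70.08 kΩ above and αR = 49.92 kΩ below.
Lower section ‖ load = 47.27 kΩ.
V_wiper = 11.7 × 47.27/(70.08 + 47.27) = 4.71 V.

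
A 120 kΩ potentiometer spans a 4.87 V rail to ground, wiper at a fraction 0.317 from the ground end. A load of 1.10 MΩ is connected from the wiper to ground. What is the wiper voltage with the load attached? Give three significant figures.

The wiper splits the pot into (1−α)R = 81.96 kΩ above and αR = 38.04 kΩ below.
Lower section ‖ load = 36.77 kΩ.
V_wiper = 4.87 × 36.77/(81.96 + 36.77) = 1.51 V.

V ≈ 1.51 V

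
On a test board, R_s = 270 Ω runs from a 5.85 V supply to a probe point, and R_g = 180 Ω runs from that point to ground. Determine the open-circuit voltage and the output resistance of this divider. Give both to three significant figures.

V_th is the open-circuit tap voltage: 5.85 × 180/(270 + 180) = 2.34 V.
With the supply zeroed, R_s and R_g appear in parallel from the tap: R_th = R_s‖R_g = (270 × 180)/450.0 = 108 Ω.

V_th = 2.34 V, R_th = 108 Ω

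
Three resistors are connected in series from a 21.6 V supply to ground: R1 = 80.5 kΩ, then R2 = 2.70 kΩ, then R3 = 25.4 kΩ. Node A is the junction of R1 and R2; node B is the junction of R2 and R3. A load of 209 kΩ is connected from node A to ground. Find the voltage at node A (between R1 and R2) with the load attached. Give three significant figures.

V ≈ 5.08 V

Below node A the series string R2+R3 = 28.10 kΩ sits in parallel with the 209 kΩ load: 24.77 kΩ.
V_A = 21.6 × 24.77/(80.5 + 24.77) = 5.08 V.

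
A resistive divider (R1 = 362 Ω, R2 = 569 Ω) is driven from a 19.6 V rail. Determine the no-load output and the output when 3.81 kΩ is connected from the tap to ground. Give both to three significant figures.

Open-circuit: V = 19.6 × 569/(362 + 569) = 12.0 V.
With the load, R2 becomes R2‖R_L = 495.1 Ω, so V = 19.6 × 495.1/857.1 = 11.3 V.

Unloaded: 12.0 V; loaded: 11.3 V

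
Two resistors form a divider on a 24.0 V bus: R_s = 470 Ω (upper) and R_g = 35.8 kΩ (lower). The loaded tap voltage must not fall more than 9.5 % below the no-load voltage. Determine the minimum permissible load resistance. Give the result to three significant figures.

R_L(min) ≈ 4.42 kΩ

Output resistance R_th = R_s‖R_g = (470 × 35800)/36270 = 463.9 Ω.
The fractional drop is R_th/(R_th + R_L); requiring this ≤ 0.0950 gives R_L ≥ R_th(1/0.0950 − 1) = 463.9 × 9.526 = 4.42 kΩ.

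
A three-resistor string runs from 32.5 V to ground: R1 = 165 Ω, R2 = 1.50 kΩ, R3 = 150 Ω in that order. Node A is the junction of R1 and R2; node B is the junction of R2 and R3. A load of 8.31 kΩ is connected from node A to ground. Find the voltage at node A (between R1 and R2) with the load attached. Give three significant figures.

V ≈ 29.0 V

Below node A the series string R2+R3 = 1650 Ω sits in parallel with the 8310 Ω load: 1377 Ω.
V_A = 32.5 × 1377/(165 + 1377) = 29.0 V.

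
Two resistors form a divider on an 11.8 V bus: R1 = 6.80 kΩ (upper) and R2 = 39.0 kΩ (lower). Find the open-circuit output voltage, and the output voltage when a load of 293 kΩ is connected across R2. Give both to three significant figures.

Open-circuit: V = 11.8 × 39.0/(6.80 + 39.0) = 10.0 V.
With the load, R2 becomes R2‖R_L = 34.42 kΩ, so V = 11.8 × 34.42/41.22 = 9.85 V.

Unloaded: 10.0 V; loaded: 9.85 V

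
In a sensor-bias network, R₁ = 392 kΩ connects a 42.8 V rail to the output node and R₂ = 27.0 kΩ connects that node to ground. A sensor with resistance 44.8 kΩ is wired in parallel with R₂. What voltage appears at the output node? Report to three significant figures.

V_out ≈ 1.76 V

The load sits in parallel with R₂: R₂‖R_L = (27.0 × 44.8) / (27.0 + 44.8) = 16.85 kΩ.
V_out = 42.8 × 16.85 / (392 + 16.85) = 42.8 × 16.85/408.8 = 1.76 V.
(Unloaded it would have been 2.76 V.)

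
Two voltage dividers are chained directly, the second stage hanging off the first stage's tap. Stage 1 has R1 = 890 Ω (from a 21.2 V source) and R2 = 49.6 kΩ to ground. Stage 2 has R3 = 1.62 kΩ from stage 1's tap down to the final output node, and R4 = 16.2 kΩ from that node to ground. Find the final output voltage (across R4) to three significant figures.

V_out ≈ 18.0 V

Stage 2 presents R3+R4 = 17820 Ω as a load on stage 1's tap.
Stage 1's lower leg becomes R2‖(R3+R4) = 13110 Ω, so V_mid = 21.2 × 13110/14000 = 19.85 V.
Stage 2 is itself unloaded: V_out = V_mid × R4/(R3+R4) = 19.85 × 16200/17820 = 18.0 V.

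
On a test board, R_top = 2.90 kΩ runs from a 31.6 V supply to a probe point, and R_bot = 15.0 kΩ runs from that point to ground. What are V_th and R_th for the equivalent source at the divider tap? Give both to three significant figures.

V_th = 26.5 V, R_th = 2.43 kΩ

V_th is the open-circuit tap voltage: 31.6 × 15.0/(2.90 + 15.0) = 26.5 V.
With the supply zeroed, R_top and R_bot appear in parallel from the tap: R_th = R_top‖R_bot = (2.90 × 15.0)/17.90 = 2.43 kΩ.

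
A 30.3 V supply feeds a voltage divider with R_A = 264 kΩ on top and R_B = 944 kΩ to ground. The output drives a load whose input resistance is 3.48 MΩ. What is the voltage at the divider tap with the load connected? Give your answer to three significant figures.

V_out ≈ 22.4 V

The load sits in parallel with R_B: R_B‖R_L = (944 × 3480) / (944 + 3480) = 742.6 kΩ.
V_out = 30.3 × 742.6 / (264 + 742.6) = 30.3 × 742.6/1007 = 22.4 V.
(Unloaded it would have been 23.7 V.)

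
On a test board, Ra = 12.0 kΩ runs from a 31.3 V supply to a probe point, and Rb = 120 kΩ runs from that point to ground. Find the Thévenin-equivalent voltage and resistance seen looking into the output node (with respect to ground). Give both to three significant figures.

V_th is the open-circuit tap voltage: 31.3 × 120/(12.0 + 120) = 28.5 V.
With the supply zeroed, Ra and Rb appear in parallel from the tap: R_th = Ra‖Rb = (12.0 × 120)/132.0 = 10.9 kΩ.

V_th = 28.5 V, R_th = 10.9 kΩ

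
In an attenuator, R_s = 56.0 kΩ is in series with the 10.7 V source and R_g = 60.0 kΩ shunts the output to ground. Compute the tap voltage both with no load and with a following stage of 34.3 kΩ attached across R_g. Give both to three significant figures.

Unloaded: 5.53 V; loaded: 3.00 V

Open-circuit: V = 10.7 × 60.0/(56.0 + 60.0) = 5.53 V.
With the load, R_g becomes R_g‖R_L = 21.82 kΩ, so V = 10.7 × 21.82/77.82 = 3.00 V.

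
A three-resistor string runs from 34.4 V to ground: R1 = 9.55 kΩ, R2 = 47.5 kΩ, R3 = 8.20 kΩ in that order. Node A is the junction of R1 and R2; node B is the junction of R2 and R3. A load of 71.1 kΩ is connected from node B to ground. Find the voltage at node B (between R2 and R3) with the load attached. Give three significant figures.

V ≈ 3.93 V

At node B, R3 is in parallel with the load: R3‖R_L = 7.352 kΩ.
Below node A the resistance is R2 + (R3‖R_L) = 54.85 kΩ, so V_A = 34.4 × 54.85/64.40 = 29.30 V.
Then V_B = V_A × (R3‖R_L)/(R2 + R3‖R_L) = 29.30 × 7.352/54.85 = 3.93 V.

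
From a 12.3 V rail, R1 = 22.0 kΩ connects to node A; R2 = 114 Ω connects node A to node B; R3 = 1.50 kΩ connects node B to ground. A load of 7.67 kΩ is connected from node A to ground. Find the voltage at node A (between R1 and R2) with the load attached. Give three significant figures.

V ≈ 0.703 V

Below node A the series string R2+R3 = 1614 Ω sits in parallel with the 7670 Ω load: 1333 Ω.
V_A = 12.3 × 1333/(22000 + 1333) = 0.703 V.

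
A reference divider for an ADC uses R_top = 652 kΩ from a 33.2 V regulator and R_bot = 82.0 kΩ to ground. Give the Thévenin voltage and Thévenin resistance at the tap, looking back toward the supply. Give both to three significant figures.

V_th = 3.71 V, R_th = 72.8 kΩ

V_th is the open-circuit tap voltage: 33.2 × 82.0/(652 + 82.0) = 3.71 V.
With the supply zeroed, R_top and R_bot appear in parallel from the tap: R_th = R_top‖R_bot = (652 × 82.0)/734.0 = 72.8 kΩ.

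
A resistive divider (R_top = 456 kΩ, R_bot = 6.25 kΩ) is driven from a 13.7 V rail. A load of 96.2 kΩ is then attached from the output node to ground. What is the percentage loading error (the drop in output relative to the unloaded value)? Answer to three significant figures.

6.02 %

The divider's output (Thévenin) resistance is R_top‖R_bot = 6.165 kΩ.
Fractional drop under load = R_th/(R_th + R_L) = 6.165 / (6.165 + 96.2) = 0.06023.
So the output falls by 6.02 %.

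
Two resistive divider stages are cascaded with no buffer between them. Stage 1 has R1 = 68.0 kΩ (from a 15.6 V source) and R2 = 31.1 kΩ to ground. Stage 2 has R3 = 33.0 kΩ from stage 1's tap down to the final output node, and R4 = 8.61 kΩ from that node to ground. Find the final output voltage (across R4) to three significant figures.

V_out ≈ 0.670 V

Stage 2 presents R3+R4 = 41.61 kΩ as a load on stage 1's tap.
Stage 1's lower leg becomes R2‖(R3+R4) = 17.80 kΩ, so V_mid = 15.6 × 17.80/85.80 = 3.236 V.
Stage 2 is itself unloaded: V_out = V_mid × R4/(R3+R4) = 3.236 × 8.61/41.61 = 0.670 V.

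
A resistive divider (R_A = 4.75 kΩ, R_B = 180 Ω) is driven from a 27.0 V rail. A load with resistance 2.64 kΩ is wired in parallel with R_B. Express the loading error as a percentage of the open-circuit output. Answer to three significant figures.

6.16 %

The divider's output (Thévenin) resistance is R_A‖R_B = 173.4 Ω.
Fractional drop under load = R_th/(R_th + R_L) = 173.4 / (173.4 + 2640) = 0.06164.
So the output falls by 6.16 %.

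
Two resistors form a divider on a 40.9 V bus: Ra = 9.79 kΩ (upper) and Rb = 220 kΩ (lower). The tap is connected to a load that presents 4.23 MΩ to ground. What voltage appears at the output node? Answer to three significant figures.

The load sits in parallel with Rb: Rb‖R_L = (220 × 4230) / (220 + 4230) = 209.1 kΩ.
V_out = 40.9 × 209.1 / (9.79 + 209.1) = 40.9 × 209.1/218.9 = 39.1 V.
(Unloaded it would have been 39.2 V.)

V_out ≈ 39.1 V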